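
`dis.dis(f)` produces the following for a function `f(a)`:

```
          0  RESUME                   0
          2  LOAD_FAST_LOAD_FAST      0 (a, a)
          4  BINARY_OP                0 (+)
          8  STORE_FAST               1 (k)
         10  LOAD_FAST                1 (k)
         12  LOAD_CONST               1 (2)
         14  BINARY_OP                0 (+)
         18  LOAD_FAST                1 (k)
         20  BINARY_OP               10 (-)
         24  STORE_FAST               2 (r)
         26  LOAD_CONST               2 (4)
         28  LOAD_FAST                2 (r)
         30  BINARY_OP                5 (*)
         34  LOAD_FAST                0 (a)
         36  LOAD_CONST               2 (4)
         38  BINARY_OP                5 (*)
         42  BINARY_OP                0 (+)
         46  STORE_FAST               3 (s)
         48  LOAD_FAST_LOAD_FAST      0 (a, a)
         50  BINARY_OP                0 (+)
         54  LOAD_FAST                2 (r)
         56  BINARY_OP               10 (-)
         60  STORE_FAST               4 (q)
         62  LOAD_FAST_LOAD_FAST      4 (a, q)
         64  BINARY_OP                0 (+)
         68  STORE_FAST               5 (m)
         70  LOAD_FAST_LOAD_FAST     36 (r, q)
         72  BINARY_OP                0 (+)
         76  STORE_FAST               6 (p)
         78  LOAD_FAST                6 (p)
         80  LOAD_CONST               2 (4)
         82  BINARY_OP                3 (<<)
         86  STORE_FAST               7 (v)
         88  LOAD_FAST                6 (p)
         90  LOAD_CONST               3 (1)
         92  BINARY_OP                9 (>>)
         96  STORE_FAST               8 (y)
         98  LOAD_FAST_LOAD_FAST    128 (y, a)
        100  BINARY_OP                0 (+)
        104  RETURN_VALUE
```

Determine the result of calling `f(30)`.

LOAD_FAST_LOAD_FAST a,a → push 30,30. Stack: [30, 30]
BINARY_OP + → 30 + 30 = 60. Stack: [60]
STORE_FAST k → k=60. Stack: []
LOAD_FAST k → push 60. Stack: [60]
LOAD_CONST → push 2. Stack: [60, 2]
BINARY_OP + → 60 + 2 = 62. Stack: [62]
LOAD_FAST k → push 60. Stack: [62, 60]
BINARY_OP - → 62 - 60 = 2. Stack: [2]
STORE_FAST r → r=2. Stack: []
LOAD_CONST → push 4. Stack: [4]
LOAD_FAST r → push 2. Stack: [4, 2]
BINARY_OP * → 4 * 2 = 8. Stack: [8]
LOAD_FAST a → push 30. Stack: [8, 30]
LOAD_CONST → push 4. Stack: [8, 30, 4]
BINARY_OP * → 30 * 4 = 120. Stack: [8, 120]
BINARY_OP + → 8 + 120 = 128. Stack: [128]
STORE_FAST s → s=128. Stack: []
LOAD_FAST_LOAD_FAST a,a → push 30,30. Stack: [30, 30]
BINARY_OP + → 30 + 30 = 60. Stack: [60]
LOAD_FAST r → push 2. Stack: [60, 2]
BINARY_OP - → 60 - 2 = 58. Stack: [58]
STORE_FAST q → q=58. Stack: []
LOAD_FAST_LOAD_FAST a,q → push 30,58. Stack: [30, 58]
BINARY_OP + → 30 + 58 = 88. Stack: [88]
STORE_FAST m → m=88. Stack: []
LOAD_FAST_LOAD_FAST r,q → push 2,58. Stack: [2, 58]
BINARY_OP + → 2 + 58 = 60. Stack: [60]
STORE_FAST p → p=60. Stack: []
LOAD_FAST p → push 60. Stack: [60]
LOAD_CONST → push 4. Stack: [60, 4]
BINARY_OP << → 60 << 4 = 960. Stack: [960]
STORE_FAST v → v=960. Stack: []
LOAD_FAST p → push 60. Stack: [60]
LOAD_CONST → push 1. Stack: [60, 1]
BINARY_OP >> → 60 >> 1 = 30. Stack: [30]
STORE_FAST y → y=30. Stack: []
LOAD_FAST_LOAD_FAST y,a → push 30,30. Stack: [30, 30]
BINARY_OP + → 30 + 30 = 60. Stack: [60]
RETURN_VALUE → return 60.

60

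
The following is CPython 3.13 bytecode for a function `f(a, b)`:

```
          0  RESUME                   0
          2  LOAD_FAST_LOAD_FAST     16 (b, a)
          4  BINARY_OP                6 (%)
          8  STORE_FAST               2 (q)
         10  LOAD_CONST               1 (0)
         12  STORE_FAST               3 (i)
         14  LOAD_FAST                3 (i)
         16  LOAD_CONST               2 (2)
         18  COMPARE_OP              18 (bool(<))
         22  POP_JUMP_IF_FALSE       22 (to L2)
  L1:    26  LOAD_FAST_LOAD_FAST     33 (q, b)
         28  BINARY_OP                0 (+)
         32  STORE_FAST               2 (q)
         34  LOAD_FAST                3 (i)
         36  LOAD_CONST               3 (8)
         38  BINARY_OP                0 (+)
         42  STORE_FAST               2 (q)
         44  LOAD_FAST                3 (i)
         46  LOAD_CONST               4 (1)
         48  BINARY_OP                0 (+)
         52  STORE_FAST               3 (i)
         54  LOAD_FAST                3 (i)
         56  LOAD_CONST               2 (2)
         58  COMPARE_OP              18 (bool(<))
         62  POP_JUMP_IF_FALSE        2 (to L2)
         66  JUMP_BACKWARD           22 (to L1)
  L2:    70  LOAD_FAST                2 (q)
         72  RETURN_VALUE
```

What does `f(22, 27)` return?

9

LOAD_FAST_LOAD_FAST b,a → push 27,22. Stack: [27, 22]
BINARY_OP % → 27 % 22 = 5. Stack: [5]
STORE_FAST q → q=5. Stack: []
LOAD_CONST → push 0. Stack: [0]
STORE_FAST i → i=0. Stack: []
LOAD_FAST i → push 0. Stack: [0]
LOAD_CONST → push 2. Stack: [0, 2]
COMPARE_OP bool(<) → 0 vs 2 = True. Stack: [True]
POP_JUMP_IF_FALSE → pop True; no jump. Stack: []
LOAD_FAST_LOAD_FAST q,b → push 5,27. Stack: [5, 27]
BINARY_OP + → 5 + 27 = 32. Stack: [32]
STORE_FAST q → q=32. Stack: []
LOAD_FAST i → push 0. Stack: [0]
LOAD_CONST → push 8. Stack: [0, 8]
BINARY_OP + → 0 + 8 = 8. Stack: [8]
STORE_FAST q → q=8. Stack: []
LOAD_FAST i → push 0. Stack: [0]
LOAD_CONST → push 1. Stack: [0, 1]
BINARY_OP + → 0 + 1 = 1. Stack: [1]
STORE_FAST i → i=1. Stack: []
LOAD_FAST i → push 1. Stack: [1]
LOAD_CONST → push 2. Stack: [1, 2]
COMPARE_OP bool(<) → 1 vs 2 = True. Stack: [True]
POP_JUMP_IF_FALSE → pop True; no jump. Stack: []
LOAD_FAST_LOAD_FAST q,b → push 8,27. Stack: [8, 27]
BINARY_OP + → 8 + 27 = 35. Stack: [35]
STORE_FAST q → q=35. Stack: []
LOAD_FAST i → push 1. Stack: [1]
LOAD_CONST → push 8. Stack: [1, 8]
BINARY_OP + → 1 + 8 = 9. Stack: [9]
STORE_FAST q → q=9. Stack: []
LOAD_FAST i → push 1. Stack: [1]
LOAD_CONST → push 1. Stack: [1, 1]
BINARY_OP + → 1 + 1 = 2. Stack: [2]
STORE_FAST i → i=2. Stack: []
LOAD_FAST i → push 2. Stack: [2]
LOAD_CONST → push 2. Stack: [2, 2]
COMPARE_OP bool(<) → 2 vs 2 = False. Stack: [False]
POP_JUMP_IF_FALSE → pop False; jump. Stack: []
LOAD_FAST q → push 9. Stack: [9]
RETURN_VALUE → return 9.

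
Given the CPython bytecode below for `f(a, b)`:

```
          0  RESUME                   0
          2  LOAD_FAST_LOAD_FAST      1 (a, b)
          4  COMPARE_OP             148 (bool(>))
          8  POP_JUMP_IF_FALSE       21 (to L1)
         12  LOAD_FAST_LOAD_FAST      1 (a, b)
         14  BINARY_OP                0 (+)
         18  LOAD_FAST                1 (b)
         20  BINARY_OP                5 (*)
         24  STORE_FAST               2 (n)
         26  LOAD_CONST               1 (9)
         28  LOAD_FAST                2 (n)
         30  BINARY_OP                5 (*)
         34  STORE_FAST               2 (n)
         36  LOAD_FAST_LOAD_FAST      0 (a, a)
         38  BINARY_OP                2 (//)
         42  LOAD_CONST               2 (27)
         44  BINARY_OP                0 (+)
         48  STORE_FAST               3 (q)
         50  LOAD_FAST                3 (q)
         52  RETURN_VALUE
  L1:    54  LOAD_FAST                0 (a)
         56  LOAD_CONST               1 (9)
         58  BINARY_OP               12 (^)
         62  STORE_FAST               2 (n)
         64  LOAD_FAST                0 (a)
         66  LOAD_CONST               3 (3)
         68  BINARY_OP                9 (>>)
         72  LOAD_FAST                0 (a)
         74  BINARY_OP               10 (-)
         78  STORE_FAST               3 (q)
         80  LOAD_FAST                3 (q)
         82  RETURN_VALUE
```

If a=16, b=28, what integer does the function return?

-14

LOAD_FAST_LOAD_FAST a,b → push 16,28. Stack: [16, 28]
COMPARE_OP bool(>) → 16 vs 28 = False. Stack: [False]
POP_JUMP_IF_FALSE → pop False; jump. Stack: []
LOAD_FAST a → push 16. Stack: [16]
LOAD_CONST → push 9. Stack: [16, 9]
BINARY_OP ^ → 16 ^ 9 = 25. Stack: [25]
STORE_FAST n → n=25. Stack: []
LOAD_FAST a → push 16. Stack: [16]
LOAD_CONST → push 3. Stack: [16, 3]
BINARY_OP >> → 16 >> 3 = 2. Stack: [2]
LOAD_FAST a → push 16. Stack: [2, 16]
BINARY_OP - → 2 - 16 = -14. Stack: [-14]
STORE_FAST q → q=-14. Stack: []
LOAD_FAST q → push -14. Stack: [-14]
RETURN_VALUE → return -14.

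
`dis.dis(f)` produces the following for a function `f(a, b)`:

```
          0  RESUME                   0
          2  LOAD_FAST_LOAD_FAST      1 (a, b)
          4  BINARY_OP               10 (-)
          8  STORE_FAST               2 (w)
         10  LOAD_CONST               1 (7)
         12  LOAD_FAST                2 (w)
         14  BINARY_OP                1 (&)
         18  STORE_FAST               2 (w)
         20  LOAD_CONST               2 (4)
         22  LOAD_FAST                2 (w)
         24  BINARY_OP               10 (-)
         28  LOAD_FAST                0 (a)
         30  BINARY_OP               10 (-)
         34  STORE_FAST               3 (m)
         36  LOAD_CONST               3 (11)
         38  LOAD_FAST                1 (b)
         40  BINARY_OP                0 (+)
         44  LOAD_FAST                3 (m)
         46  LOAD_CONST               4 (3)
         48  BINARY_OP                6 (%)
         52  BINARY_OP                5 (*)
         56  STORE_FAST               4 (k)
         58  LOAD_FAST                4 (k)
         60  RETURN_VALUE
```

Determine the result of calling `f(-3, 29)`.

LOAD_FAST_LOAD_FAST a,b → push -3,29. Stack: [-3, 29]
BINARY_OP - → -3 - 29 = -32. Stack: [-32]
STORE_FAST w → w=-32. Stack: []
LOAD_CONST → push 7. Stack: [7]
LOAD_FAST w → push -32. Stack: [7, -32]
BINARY_OP & → 7 & -32 = 0. Stack: [0]
STORE_FAST w → w=0. Stack: []
LOAD_CONST → push 4. Stack: [4]
LOAD_FAST w → push 0. Stack: [4, 0]
BINARY_OP - → 4 - 0 = 4. Stack: [4]
LOAD_FAST a → push -3. Stack: [4, -3]
BINARY_OP - → 4 - -3 = 7. Stack: [7]
STORE_FAST m → m=7. Stack: []
LOAD_CONST → push 11. Stack: [11]
LOAD_FAST b → push 29. Stack: [11, 29]
BINARY_OP + → 11 + 29 = 40. Stack: [40]
LOAD_FAST m → push 7. Stack: [40, 7]
LOAD_CONST → push 3. Stack: [40, 7, 3]
BINARY_OP % → 7 % 3 = 1. Stack: [40, 1]
BINARY_OP * → 40 * 1 = 40. Stack: [40]
STORE_FAST k → k=40. Stack: []
LOAD_FAST k → push 40. Stack: [40]
RETURN_VALUE → return 40.

40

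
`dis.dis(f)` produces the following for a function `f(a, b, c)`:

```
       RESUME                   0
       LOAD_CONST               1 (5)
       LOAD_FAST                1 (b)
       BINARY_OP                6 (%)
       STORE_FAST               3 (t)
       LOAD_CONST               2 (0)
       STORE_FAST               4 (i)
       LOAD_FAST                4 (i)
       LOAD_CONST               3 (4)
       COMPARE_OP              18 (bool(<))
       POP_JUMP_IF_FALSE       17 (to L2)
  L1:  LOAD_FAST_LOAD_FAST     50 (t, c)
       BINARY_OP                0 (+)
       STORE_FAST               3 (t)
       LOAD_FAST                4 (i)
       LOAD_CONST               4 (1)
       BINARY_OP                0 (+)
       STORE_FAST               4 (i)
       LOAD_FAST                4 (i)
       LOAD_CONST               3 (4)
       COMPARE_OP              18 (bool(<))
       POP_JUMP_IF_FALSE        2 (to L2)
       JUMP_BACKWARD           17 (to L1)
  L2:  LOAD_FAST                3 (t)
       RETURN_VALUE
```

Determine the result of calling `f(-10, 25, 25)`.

LOAD_CONST → push 5. Stack: [5]
LOAD_FAST b → push 25. Stack: [5, 25]
BINARY_OP % → 5 % 25 = 5. Stack: [5]
STORE_FAST t → t=5. Stack: []
LOAD_CONST → push 0. Stack: [0]
STORE_FAST i → i=0. Stack: []
LOAD_FAST i → push 0. Stack: [0]
LOAD_CONST → push 4. Stack: [0, 4]
COMPARE_OP bool(<) → 0 vs 4 = True. Stack: [True]
POP_JUMP_IF_FALSE → pop True; no jump. Stack: []
LOAD_FAST_LOAD_FAST t,c → push 5,25. Stack: [5, 25]
BINARY_OP + → 5 + 25 = 30. Stack: [30]
STORE_FAST t → t=30. Stack: []
LOAD_FAST i → push 0. Stack: [0]
LOAD_CONST → push 1. Stack: [0, 1]
BINARY_OP + → 0 + 1 = 1. Stack: [1]
STORE_FAST i → i=1. Stack: []
LOAD_FAST i → push 1. Stack: [1]
LOAD_CONST → push 4. Stack: [1, 4]
COMPARE_OP bool(<) → 1 vs 4 = True. Stack: [True]
POP_JUMP_IF_FALSE → pop True; no jump. Stack: []
LOAD_FAST_LOAD_FAST t,c → push 30,25. Stack: [30, 25]
BINARY_OP + → 30 + 25 = 55. Stack: [55]
STORE_FAST t → t=55. Stack: []
LOAD_FAST i → push 1. Stack: [1]
LOAD_CONST → push 1. Stack: [1, 1]
BINARY_OP + → 1 + 1 = 2. Stack: [2]
STORE_FAST i → i=2. Stack: []
LOAD_FAST i → push 2. Stack: [2]
LOAD_CONST → push 4. Stack: [2, 4]
COMPARE_OP bool(<) → 2 vs 4 = True. Stack: [True]
POP_JUMP_IF_FALSE → pop True; no jump. Stack: []
LOAD_FAST_LOAD_FAST t,c → push 55,25. Stack: [55, 25]
BINARY_OP + → 55 + 25 = 80. Stack: [80]
STORE_FAST t → t=80. Stack: []
LOAD_FAST i → push 2. Stack: [2]
LOAD_CONST → push 1. Stack: [2, 1]
BINARY_OP + → 2 + 1 = 3. Stack: [3]
STORE_FAST i → i=3. Stack: []
LOAD_FAST i → push 3. Stack: [3]
LOAD_CONST → push 4. Stack: [3, 4]
COMPARE_OP bool(<) → 3 vs 4 = True. Stack: [True]
POP_JUMP_IF_FALSE → pop True; no jump. Stack: []
LOAD_FAST_LOAD_FAST t,c → push 80,25. Stack: [80, 25]
BINARY_OP + → 80 + 25 = 105. Stack: [105]
STORE_FAST t → t=105. Stack: []
LOAD_FAST i → push 3. Stack: [3]
LOAD_CONST → push 1. Stack: [3, 1]
BINARY_OP + → 3 + 1 = 4. Stack: [4]
STORE_FAST i → i=4. Stack: []
LOAD_FAST i → push 4. Stack: [4]
LOAD_CONST → push 4. Stack: [4, 4]
COMPARE_OP bool(<) → 4 vs 4 = False. Stack: [False]
POP_JUMP_IF_FALSE → pop False; jump. Stack: []
LOAD_FAST t → push 105. Stack: [105]
RETURN_VALUE → return 105.

105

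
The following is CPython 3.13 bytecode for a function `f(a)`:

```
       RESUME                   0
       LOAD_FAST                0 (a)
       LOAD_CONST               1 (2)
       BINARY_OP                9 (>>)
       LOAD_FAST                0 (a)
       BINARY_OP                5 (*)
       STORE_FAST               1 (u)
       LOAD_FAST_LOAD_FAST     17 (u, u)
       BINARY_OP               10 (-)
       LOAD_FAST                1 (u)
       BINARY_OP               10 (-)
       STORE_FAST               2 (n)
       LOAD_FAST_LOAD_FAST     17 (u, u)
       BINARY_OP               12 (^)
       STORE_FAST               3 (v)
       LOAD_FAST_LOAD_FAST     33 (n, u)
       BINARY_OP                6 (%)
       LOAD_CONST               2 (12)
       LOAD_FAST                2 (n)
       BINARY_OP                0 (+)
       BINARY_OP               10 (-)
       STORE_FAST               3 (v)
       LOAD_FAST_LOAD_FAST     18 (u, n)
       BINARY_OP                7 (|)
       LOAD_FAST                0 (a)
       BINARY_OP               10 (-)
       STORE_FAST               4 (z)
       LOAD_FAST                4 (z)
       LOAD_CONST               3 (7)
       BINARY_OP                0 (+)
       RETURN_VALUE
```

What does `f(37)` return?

LOAD_FAST a → push 37. Stack: [37]
LOAD_CONST → push 2. Stack: [37, 2]
BINARY_OP >> → 37 >> 2 = 9. Stack: [9]
LOAD_FAST a → push 37. Stack: [9, 37]
BINARY_OP * → 9 * 37 = 333. Stack: [333]
STORE_FAST u → u=333. Stack: []
LOAD_FAST_LOAD_FAST u,u → push 333,333. Stack: [333, 333]
BINARY_OP - → 333 - 333 = 0. Stack: [0]
LOAD_FAST u → push 333. Stack: [0, 333]
BINARY_OP - → 0 - 333 = -333. Stack: [-333]
STORE_FAST n → n=-333. Stack: []
LOAD_FAST_LOAD_FAST u,u → push 333,333. Stack: [333, 333]
BINARY_OP ^ → 333 ^ 333 = 0. Stack: [0]
STORE_FAST v → v=0. Stack: []
LOAD_FAST_LOAD_FAST n,u → push -333,333. Stack: [-333, 333]
BINARY_OP % → -333 % 333 = 0. Stack: [0]
LOAD_CONST → push 12. Stack: [0, 12]
LOAD_FAST n → push -333. Stack: [0, 12, -333]
BINARY_OP + → 12 + -333 = -321. Stack: [0, -321]
BINARY_OP - → 0 - -321 = 321. Stack: [321]
STORE_FAST v → v=321. Stack: []
LOAD_FAST_LOAD_FAST u,n → push 333,-333. Stack: [333, -333]
BINARY_OP | → 333 | -333 = -1. Stack: [-1]
LOAD_FAST a → push 37. Stack: [-1, 37]
BINARY_OP - → -1 - 37 = -38. Stack: [-38]
STORE_FAST z → z=-38. Stack: []
LOAD_FAST z → push -38. Stack: [-38]
LOAD_CONST → push 7. Stack: [-38, 7]
BINARY_OP + → -38 + 7 = -31. Stack: [-31]
RETURN_VALUE → return -31.

-31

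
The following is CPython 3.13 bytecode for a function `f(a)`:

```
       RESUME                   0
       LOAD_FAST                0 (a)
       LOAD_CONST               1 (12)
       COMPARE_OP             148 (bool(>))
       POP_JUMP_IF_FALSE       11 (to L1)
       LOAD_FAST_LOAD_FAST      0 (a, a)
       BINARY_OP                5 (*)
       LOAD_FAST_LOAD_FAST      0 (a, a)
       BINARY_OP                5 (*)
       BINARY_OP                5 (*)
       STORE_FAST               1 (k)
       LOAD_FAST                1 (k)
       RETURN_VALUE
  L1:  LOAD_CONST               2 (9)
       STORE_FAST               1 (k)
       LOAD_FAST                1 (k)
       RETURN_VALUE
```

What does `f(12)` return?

9

LOAD_FAST a → push 12. Stack: [12]
LOAD_CONST → push 12. Stack: [12, 12]
COMPARE_OP bool(>) → 12 vs 12 = False. Stack: [False]
POP_JUMP_IF_FALSE → pop False; jump. Stack: []
LOAD_CONST → push 9. Stack: [9]
STORE_FAST k → k=9. Stack: []
LOAD_FAST k → push 9. Stack: [9]
RETURN_VALUE → return 9.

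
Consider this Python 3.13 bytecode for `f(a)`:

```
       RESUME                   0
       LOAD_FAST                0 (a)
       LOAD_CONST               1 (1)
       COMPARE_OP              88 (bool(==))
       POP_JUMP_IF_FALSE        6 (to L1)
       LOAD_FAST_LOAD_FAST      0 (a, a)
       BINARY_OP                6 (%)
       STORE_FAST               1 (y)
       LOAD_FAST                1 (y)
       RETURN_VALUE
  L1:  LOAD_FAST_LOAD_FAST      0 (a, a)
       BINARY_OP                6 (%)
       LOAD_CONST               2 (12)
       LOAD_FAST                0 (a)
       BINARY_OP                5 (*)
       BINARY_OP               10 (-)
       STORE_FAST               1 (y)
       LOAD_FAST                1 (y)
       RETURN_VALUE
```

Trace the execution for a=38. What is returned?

LOAD_FAST a → push 38. Stack: [38]
LOAD_CONST → push 1. Stack: [38, 1]
COMPARE_OP bool(==) → 38 vs 1 = False. Stack: [False]
POP_JUMP_IF_FALSE → pop False; jump. Stack: []
LOAD_FAST_LOAD_FAST a,a → push 38,38. Stack: [38, 38]
BINARY_OP % → 38 % 38 = 0. Stack: [0]
LOAD_CONST → push 12. Stack: [0, 12]
LOAD_FAST a → push 38. Stack: [0, 12, 38]
BINARY_OP * → 12 * 38 = 456. Stack: [0, 456]
BINARY_OP - → 0 - 456 = -456. Stack: [-456]
STORE_FAST y → y=-456. Stack: []
LOAD_FAST y → push -456. Stack: [-456]
RETURN_VALUE → return -456.

-456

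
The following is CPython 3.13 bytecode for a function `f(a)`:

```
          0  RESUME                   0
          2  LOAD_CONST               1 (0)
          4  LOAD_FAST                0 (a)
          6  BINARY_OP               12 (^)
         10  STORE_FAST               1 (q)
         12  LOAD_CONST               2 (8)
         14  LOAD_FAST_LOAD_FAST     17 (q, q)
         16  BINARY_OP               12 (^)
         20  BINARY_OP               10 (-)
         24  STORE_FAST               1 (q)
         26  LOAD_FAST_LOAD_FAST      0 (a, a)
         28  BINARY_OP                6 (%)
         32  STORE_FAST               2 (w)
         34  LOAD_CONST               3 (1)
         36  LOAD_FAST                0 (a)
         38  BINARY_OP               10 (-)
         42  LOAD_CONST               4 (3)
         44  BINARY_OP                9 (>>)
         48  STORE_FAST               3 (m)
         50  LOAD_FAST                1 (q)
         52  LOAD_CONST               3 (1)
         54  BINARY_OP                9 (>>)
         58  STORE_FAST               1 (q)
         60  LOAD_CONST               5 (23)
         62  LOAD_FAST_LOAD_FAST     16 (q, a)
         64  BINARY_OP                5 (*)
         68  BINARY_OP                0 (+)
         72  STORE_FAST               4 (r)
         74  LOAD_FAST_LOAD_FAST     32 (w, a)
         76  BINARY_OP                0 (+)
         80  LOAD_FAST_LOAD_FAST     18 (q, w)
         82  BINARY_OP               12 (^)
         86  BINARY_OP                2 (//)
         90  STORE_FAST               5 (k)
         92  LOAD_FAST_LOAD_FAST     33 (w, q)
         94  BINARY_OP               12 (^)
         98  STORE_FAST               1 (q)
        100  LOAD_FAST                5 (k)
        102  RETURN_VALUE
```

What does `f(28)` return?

7

LOAD_CONST → push 0. Stack: [0]
LOAD_FAST a → push 28. Stack: [0, 28]
BINARY_OP ^ → 0 ^ 28 = 28. Stack: [28]
STORE_FAST q → q=28. Stack: []
LOAD_CONST → push 8. Stack: [8]
LOAD_FAST_LOAD_FAST q,q → push 28,28. Stack: [8, 28, 28]
BINARY_OP ^ → 28 ^ 28 = 0. Stack: [8, 0]
BINARY_OP - → 8 - 0 = 8. Stack: [8]
STORE_FAST q → q=8. Stack: []
LOAD_FAST_LOAD_FAST a,a → push 28,28. Stack: [28, 28]
BINARY_OP % → 28 % 28 = 0. Stack: [0]
STORE_FAST w → w=0. Stack: []
LOAD_CONST → push 1. Stack: [1]
LOAD_FAST a → push 28. Stack: [1, 28]
BINARY_OP - → 1 - 28 = -27. Stack: [-27]
LOAD_CONST → push 3. Stack: [-27, 3]
BINARY_OP >> → -27 >> 3 = -4. Stack: [-4]
STORE_FAST m → m=-4. Stack: []
LOAD_FAST q → push 8. Stack: [8]
LOAD_CONST → push 1. Stack: [8, 1]
BINARY_OP >> → 8 >> 1 = 4. Stack: [4]
STORE_FAST q → q=4. Stack: []
LOAD_CONST → push 23. Stack: [23]
LOAD_FAST_LOAD_FAST q,a → push 4,28. Stack: [23, 4, 28]
BINARY_OP * → 4 * 28 = 112. Stack: [23, 112]
BINARY_OP + → 23 + 112 = 135. Stack: [135]
STORE_FAST r → r=135. Stack: []
LOAD_FAST_LOAD_FAST w,a → push 0,28. Stack: [0, 28]
BINARY_OP + → 0 + 28 = 28. Stack: [28]
LOAD_FAST_LOAD_FAST q,w → push 4,0. Stack: [28, 4, 0]
BINARY_OP ^ → 4 ^ 0 = 4. Stack: [28, 4]
BINARY_OP // → 28 // 4 = 7. Stack: [7]
STORE_FAST k → k=7. Stack: []
LOAD_FAST_LOAD_FAST w,q → push 0,4. Stack: [0, 4]
BINARY_OP ^ → 0 ^ 4 = 4. Stack: [4]
STORE_FAST q → q=4. Stack: []
LOAD_FAST k → push 7. Stack: [7]
RETURN_VALUE → return 7.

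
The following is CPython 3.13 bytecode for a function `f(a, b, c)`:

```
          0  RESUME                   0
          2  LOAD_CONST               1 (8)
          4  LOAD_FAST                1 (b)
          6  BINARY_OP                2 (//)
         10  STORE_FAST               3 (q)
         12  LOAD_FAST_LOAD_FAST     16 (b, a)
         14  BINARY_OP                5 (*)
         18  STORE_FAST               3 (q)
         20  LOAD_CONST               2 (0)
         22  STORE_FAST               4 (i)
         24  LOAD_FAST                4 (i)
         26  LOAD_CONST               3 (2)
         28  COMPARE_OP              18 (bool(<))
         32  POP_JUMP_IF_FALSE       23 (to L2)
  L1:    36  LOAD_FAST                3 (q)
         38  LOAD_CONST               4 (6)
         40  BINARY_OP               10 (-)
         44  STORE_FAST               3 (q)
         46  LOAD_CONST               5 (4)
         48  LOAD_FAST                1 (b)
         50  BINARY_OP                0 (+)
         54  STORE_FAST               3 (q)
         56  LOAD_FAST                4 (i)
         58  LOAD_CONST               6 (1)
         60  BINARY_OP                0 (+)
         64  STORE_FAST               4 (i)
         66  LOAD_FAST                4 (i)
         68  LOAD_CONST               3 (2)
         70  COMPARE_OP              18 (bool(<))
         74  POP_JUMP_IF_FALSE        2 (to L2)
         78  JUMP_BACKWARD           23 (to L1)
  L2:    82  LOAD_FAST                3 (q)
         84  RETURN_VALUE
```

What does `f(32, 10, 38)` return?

14

LOAD_CONST → push 8. Stack: [8]
LOAD_FAST b → push 10. Stack: [8, 10]
BINARY_OP // → 8 // 10 = 0. Stack: [0]
STORE_FAST q → q=0. Stack: []
LOAD_FAST_LOAD_FAST b,a → push 10,32. Stack: [10, 32]
BINARY_OP * → 10 * 32 = 320. Stack: [320]
STORE_FAST q → q=320. Stack: []
LOAD_CONST → push 0. Stack: [0]
STORE_FAST i → i=0. Stack: []
LOAD_FAST i → push 0. Stack: [0]
LOAD_CONST → push 2. Stack: [0, 2]
COMPARE_OP bool(<) → 0 vs 2 = True. Stack: [True]
POP_JUMP_IF_FALSE → pop True; no jump. Stack: []
LOAD_FAST q → push 320. Stack: [320]
LOAD_CONST → push 6. Stack: [320, 6]
BINARY_OP - → 320 - 6 = 314. Stack: [314]
STORE_FAST q → q=314. Stack: []
LOAD_CONST → push 4. Stack: [4]
LOAD_FAST b → push 10. Stack: [4, 10]
BINARY_OP + → 4 + 10 = 14. Stack: [14]
STORE_FAST q → q=14. Stack: []
LOAD_FAST i → push 0. Stack: [0]
LOAD_CONST → push 1. Stack: [0, 1]
BINARY_OP + → 0 + 1 = 1. Stack: [1]
STORE_FAST i → i=1. Stack: []
LOAD_FAST i → push 1. Stack: [1]
LOAD_CONST → push 2. Stack: [1, 2]
COMPARE_OP bool(<) → 1 vs 2 = True. Stack: [True]
POP_JUMP_IF_FALSE → pop True; no jump. Stack: []
LOAD_FAST q → push 14. Stack: [14]
LOAD_CONST → push 6. Stack: [14, 6]
BINARY_OP - → 14 - 6 = 8. Stack: [8]
STORE_FAST q → q=8. Stack: []
LOAD_CONST → push 4. Stack: [4]
LOAD_FAST b → push 10. Stack: [4, 10]
BINARY_OP + → 4 + 10 = 14. Stack: [14]
STORE_FAST q → q=14. Stack: []
LOAD_FAST i → push 1. Stack: [1]
LOAD_CONST → push 1. Stack: [1, 1]
BINARY_OP + → 1 + 1 = 2. Stack: [2]
STORE_FAST i → i=2. Stack: []
LOAD_FAST i → push 2. Stack: [2]
LOAD_CONST → push 2. Stack: [2, 2]
COMPARE_OP bool(<) → 2 vs 2 = False. Stack: [False]
POP_JUMP_IF_FALSE → pop False; jump. Stack: []
LOAD_FAST q → push 14. Stack: [14]
RETURN_VALUE → return 14.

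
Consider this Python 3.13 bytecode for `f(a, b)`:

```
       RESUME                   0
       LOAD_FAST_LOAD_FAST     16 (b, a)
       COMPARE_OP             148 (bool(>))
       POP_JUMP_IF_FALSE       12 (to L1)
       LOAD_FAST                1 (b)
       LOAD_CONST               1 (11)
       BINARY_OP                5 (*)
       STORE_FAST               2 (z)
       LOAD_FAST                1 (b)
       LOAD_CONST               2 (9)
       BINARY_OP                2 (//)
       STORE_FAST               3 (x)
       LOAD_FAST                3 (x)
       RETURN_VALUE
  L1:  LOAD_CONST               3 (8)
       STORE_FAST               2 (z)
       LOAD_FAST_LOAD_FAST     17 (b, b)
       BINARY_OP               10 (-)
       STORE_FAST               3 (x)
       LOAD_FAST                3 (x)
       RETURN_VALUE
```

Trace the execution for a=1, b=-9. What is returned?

LOAD_FAST_LOAD_FAST b,a → push -9,1. Stack: [-9, 1]
COMPARE_OP bool(>) → -9 vs 1 = False. Stack: [False]
POP_JUMP_IF_FALSE → pop False; jump. Stack: []
LOAD_CONST → push 8. Stack: [8]
STORE_FAST z → z=8. Stack: []
LOAD_FAST_LOAD_FAST b,b → push -9,-9. Stack: [-9, -9]
BINARY_OP - → -9 - -9 = 0. Stack: [0]
STORE_FAST x → x=0. Stack: []
LOAD_FAST x → push 0. Stack: [0]
RETURN_VALUE → return 0.

0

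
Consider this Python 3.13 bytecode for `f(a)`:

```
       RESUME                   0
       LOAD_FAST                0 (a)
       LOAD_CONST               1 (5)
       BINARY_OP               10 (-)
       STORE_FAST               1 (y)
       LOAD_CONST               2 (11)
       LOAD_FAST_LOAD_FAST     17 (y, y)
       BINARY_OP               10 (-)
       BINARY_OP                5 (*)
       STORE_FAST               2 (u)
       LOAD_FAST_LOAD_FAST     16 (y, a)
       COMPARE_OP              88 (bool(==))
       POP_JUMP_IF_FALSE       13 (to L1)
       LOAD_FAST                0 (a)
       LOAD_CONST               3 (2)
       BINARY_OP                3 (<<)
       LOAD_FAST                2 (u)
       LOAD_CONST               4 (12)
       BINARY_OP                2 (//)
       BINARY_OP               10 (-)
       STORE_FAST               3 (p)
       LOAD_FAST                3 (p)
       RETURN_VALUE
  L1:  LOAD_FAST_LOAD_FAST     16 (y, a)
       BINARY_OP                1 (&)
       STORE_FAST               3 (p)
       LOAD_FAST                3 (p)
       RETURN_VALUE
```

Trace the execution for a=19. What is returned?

LOAD_FAST a → push 19. Stack: [19]
LOAD_CONST → push 5. Stack: [19, 5]
BINARY_OP - → 19 - 5 = 14. Stack: [14]
STORE_FAST y → y=14. Stack: []
LOAD_CONST → push 11. Stack: [11]
LOAD_FAST_LOAD_FAST y,y → push 14,14. Stack: [11, 14, 14]
BINARY_OP - → 14 - 14 = 0. Stack: [11, 0]
BINARY_OP * → 11 * 0 = 0. Stack: [0]
STORE_FAST u → u=0. Stack: []
LOAD_FAST_LOAD_FAST y,a → push 14,19. Stack: [14, 19]
COMPARE_OP bool(==) → 14 vs 19 = False. Stack: [False]
POP_JUMP_IF_FALSE → pop False; jump. Stack: []
LOAD_FAST_LOAD_FAST y,a → push 14,19. Stack: [14, 19]
BINARY_OP & → 14 & 19 = 2. Stack: [2]
STORE_FAST p → p=2. Stack: []
LOAD_FAST p → push 2. Stack: [2]
RETURN_VALUE → return 2.

2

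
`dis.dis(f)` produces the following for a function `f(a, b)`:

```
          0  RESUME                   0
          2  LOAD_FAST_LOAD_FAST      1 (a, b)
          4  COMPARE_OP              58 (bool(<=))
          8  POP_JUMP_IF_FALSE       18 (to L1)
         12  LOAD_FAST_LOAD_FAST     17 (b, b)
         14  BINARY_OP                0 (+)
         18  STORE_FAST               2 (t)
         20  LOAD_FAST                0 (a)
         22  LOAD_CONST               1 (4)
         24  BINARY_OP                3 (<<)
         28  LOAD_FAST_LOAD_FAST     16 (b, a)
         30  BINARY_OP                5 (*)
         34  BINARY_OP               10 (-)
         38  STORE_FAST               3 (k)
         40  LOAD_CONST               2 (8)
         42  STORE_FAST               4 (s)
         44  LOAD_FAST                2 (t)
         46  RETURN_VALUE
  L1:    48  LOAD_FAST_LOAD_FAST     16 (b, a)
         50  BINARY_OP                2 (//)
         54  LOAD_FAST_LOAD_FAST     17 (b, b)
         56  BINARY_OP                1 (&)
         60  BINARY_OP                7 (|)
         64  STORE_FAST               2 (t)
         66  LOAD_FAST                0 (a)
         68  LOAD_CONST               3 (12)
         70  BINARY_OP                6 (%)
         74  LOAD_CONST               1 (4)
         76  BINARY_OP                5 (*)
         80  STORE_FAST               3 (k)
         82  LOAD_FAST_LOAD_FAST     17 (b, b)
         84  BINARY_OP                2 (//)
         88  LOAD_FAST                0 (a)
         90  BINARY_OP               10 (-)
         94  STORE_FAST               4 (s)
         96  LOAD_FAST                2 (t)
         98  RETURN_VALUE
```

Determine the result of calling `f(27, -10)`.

LOAD_FAST_LOAD_FAST a,b → push 27,-10. Stack: [27, -10]
COMPARE_OP bool(<=) → 27 vs -10 = False. Stack: [False]
POP_JUMP_IF_FALSE → pop False; jump. Stack: []
LOAD_FAST_LOAD_FAST b,a → push -10,27. Stack: [-10, 27]
BINARY_OP // → -10 // 27 = -1. Stack: [-1]
LOAD_FAST_LOAD_FAST b,b → push -10,-10. Stack: [-1, -10, -10]
BINARY_OP & → -10 & -10 = -10. Stack: [-1, -10]
BINARY_OP | → -1 | -10 = -1. Stack: [-1]
STORE_FAST t → t=-1. Stack: []
LOAD_FAST a → push 27. Stack: [27]
LOAD_CONST → push 12. Stack: [27, 12]
BINARY_OP % → 27 % 12 = 3. Stack: [3]
LOAD_CONST → push 4. Stack: [3, 4]
BINARY_OP * → 3 * 4 = 12. Stack: [12]
STORE_FAST k → k=12. Stack: []
LOAD_FAST_LOAD_FAST b,b → push -10,-10. Stack: [-10, -10]
BINARY_OP // → -10 // -10 = 1. Stack: [1]
LOAD_FAST a → push 27. Stack: [1, 27]
BINARY_OP - → 1 - 27 = -26. Stack: [-26]
STORE_FAST s → s=-26. Stack: []
LOAD_FAST t → push -1. Stack: [-1]
RETURN_VALUE → return -1.

-1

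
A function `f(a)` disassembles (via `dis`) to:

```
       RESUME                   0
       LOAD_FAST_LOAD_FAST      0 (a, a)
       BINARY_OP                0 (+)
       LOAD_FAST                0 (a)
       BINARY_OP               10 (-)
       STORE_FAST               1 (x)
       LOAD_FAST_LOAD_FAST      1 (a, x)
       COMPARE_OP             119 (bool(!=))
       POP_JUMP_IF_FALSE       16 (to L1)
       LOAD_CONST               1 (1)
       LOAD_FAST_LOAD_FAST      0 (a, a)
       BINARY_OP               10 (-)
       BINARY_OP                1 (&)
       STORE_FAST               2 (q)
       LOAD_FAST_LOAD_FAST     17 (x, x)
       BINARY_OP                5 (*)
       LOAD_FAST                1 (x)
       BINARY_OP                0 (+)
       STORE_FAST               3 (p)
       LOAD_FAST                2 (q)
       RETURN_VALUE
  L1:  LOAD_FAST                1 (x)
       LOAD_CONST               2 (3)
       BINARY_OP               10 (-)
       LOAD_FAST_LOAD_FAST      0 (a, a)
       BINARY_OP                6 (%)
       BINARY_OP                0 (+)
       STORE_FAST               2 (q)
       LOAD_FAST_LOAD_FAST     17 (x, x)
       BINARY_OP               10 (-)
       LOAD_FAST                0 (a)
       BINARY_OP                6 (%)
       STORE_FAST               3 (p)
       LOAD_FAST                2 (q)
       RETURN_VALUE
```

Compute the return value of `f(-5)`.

LOAD_FAST_LOAD_FAST a,a → push -5,-5. Stack: [-5, -5]
BINARY_OP + → -5 + -5 = -10. Stack: [-10]
LOAD_FAST a → push -5. Stack: [-10, -5]
BINARY_OP - → -10 - -5 = -5. Stack: [-5]
STORE_FAST x → x=-5. Stack: []
LOAD_FAST_LOAD_FAST a,x → push -5,-5. Stack: [-5, -5]
COMPARE_OP bool(!=) → -5 vs -5 = False. Stack: [False]
POP_JUMP_IF_FALSE → pop False; jump. Stack: []
LOAD_FAST x → push -5. Stack: [-5]
LOAD_CONST → push 3. Stack: [-5, 3]
BINARY_OP - → -5 - 3 = -8. Stack: [-8]
LOAD_FAST_LOAD_FAST a,a → push -5,-5. Stack: [-8, -5, -5]
BINARY_OP % → -5 % -5 = 0. Stack: [-8, 0]
BINARY_OP + → -8 + 0 = -8. Stack: [-8]
STORE_FAST q → q=-8. Stack: []
LOAD_FAST_LOAD_FAST x,x → push -5,-5. Stack: [-5, -5]
BINARY_OP - → -5 - -5 = 0. Stack: [0]
LOAD_FAST a → push -5. Stack: [0, -5]
BINARY_OP % → 0 % -5 = 0. Stack: [0]
STORE_FAST p → p=0. Stack: []
LOAD_FAST q → push -8. Stack: [-8]
RETURN_VALUE → return -8.

-8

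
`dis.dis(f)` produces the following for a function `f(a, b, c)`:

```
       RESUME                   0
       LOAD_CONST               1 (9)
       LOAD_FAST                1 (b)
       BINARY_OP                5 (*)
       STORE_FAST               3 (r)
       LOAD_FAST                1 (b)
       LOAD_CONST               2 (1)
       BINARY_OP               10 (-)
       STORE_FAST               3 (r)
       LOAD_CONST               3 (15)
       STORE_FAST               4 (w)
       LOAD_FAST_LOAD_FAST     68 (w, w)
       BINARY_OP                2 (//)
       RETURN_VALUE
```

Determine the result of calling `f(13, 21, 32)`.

1

LOAD_CONST → push 9. Stack: [9]
LOAD_FAST b → push 21. Stack: [9, 21]
BINARY_OP * → 9 * 21 = 189. Stack: [189]
STORE_FAST r → r=189. Stack: []
LOAD_FAST b → push 21. Stack: [21]
LOAD_CONST → push 1. Stack: [21, 1]
BINARY_OP - → 21 - 1 = 20. Stack: [20]
STORE_FAST r → r=20. Stack: []
LOAD_CONST → push 15. Stack: [15]
STORE_FAST w → w=15. Stack: []
LOAD_FAST_LOAD_FAST w,w → push 15,15. Stack: [15, 15]
BINARY_OP // → 15 // 15 = 1. Stack: [1]
RETURN_VALUE → return 1.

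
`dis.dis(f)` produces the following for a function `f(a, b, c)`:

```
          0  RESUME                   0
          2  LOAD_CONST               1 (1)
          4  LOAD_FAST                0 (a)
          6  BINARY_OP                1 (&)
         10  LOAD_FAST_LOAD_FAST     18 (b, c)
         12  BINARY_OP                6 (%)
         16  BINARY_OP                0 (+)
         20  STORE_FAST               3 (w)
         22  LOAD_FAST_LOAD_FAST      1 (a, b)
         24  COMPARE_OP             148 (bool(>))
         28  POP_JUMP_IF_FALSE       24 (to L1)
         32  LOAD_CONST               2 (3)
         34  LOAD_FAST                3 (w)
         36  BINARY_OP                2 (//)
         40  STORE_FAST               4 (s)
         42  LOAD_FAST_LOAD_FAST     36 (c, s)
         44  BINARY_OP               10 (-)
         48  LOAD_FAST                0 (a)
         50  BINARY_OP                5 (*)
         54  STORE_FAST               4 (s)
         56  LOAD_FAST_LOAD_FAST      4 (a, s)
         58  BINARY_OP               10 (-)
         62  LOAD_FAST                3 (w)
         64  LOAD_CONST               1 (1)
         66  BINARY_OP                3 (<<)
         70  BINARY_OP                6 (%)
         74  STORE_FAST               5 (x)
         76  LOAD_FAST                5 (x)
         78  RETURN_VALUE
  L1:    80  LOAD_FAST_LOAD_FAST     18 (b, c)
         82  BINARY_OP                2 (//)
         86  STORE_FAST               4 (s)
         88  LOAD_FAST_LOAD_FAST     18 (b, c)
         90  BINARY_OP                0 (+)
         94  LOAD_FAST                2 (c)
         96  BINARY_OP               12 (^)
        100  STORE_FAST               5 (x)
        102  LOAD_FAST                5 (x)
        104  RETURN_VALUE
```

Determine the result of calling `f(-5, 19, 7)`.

LOAD_CONST → push 1. Stack: [1]
LOAD_FAST a → push -5. Stack: [1, -5]
BINARY_OP & → 1 & -5 = 1. Stack: [1]
LOAD_FAST_LOAD_FAST b,c → push 19,7. Stack: [1, 19, 7]
BINARY_OP % → 19 % 7 = 5. Stack: [1, 5]
BINARY_OP + → 1 + 5 = 6. Stack: [6]
STORE_FAST w → w=6. Stack: []
LOAD_FAST_LOAD_FAST a,b → push -5,19. Stack: [-5, 19]
COMPARE_OP bool(>) → -5 vs 19 = False. Stack: [False]
POP_JUMP_IF_FALSE → pop False; jump. Stack: []
LOAD_FAST_LOAD_FAST b,c → push 19,7. Stack: [19, 7]
BINARY_OP // → 19 // 7 = 2. Stack: [2]
STORE_FAST s → s=2. Stack: []
LOAD_FAST_LOAD_FAST b,c → push 19,7. Stack: [19, 7]
BINARY_OP + → 19 + 7 = 26. Stack: [26]
LOAD_FAST c → push 7. Stack: [26, 7]
BINARY_OP ^ → 26 ^ 7 = 29. Stack: [29]
STORE_FAST x → x=29. Stack: []
LOAD_FAST x → push 29. Stack: [29]
RETURN_VALUE → return 29.

29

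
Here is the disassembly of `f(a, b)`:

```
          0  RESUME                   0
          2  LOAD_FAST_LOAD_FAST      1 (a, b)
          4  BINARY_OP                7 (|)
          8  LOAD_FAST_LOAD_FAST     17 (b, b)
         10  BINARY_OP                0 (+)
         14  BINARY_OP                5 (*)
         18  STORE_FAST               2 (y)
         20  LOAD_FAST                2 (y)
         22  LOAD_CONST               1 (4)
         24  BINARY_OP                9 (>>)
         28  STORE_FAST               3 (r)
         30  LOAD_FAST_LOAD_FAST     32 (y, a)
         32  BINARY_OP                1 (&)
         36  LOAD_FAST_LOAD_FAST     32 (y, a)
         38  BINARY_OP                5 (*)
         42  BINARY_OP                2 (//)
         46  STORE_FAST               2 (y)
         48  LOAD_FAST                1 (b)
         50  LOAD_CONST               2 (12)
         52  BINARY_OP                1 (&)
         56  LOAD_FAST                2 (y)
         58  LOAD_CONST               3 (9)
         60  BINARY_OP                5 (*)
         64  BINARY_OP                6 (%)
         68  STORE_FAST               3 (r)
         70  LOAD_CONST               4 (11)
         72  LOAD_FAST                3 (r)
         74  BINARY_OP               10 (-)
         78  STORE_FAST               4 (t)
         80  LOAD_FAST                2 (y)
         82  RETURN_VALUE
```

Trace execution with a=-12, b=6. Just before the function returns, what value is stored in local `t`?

16

LOAD_FAST_LOAD_FAST a,b → push -12,6. Stack: [-12, 6]
BINARY_OP | → -12 | 6 = -10. Stack: [-10]
LOAD_FAST_LOAD_FAST b,b → push 6,6. Stack: [-10, 6, 6]
BINARY_OP + → 6 + 6 = 12. Stack: [-10, 12]
BINARY_OP * → -10 * 12 = -120. Stack: [-120]
STORE_FAST y → y=-120. Stack: []
LOAD_FAST y → push -120. Stack: [-120]
LOAD_CONST → push 4. Stack: [-120, 4]
BINARY_OP >> → -120 >> 4 = -8. Stack: [-8]
STORE_FAST r → r=-8. Stack: []
LOAD_FAST_LOAD_FAST y,a → push -120,-12. Stack: [-120, -12]
BINARY_OP & → -120 & -12 = -128. Stack: [-128]
LOAD_FAST_LOAD_FAST y,a → push -120,-12. Stack: [-128, -120, -12]
BINARY_OP * → -120 * -12 = 1440. Stack: [-128, 1440]
BINARY_OP // → -128 // 1440 = -1. Stack: [-1]
STORE_FAST y → y=-1. Stack: []
LOAD_FAST b → push 6. Stack: [6]
LOAD_CONST → push 12. Stack: [6, 12]
BINARY_OP & → 6 & 12 = 4. Stack: [4]
LOAD_FAST y → push -1. Stack: [4, -1]
LOAD_CONST → push 9. Stack: [4, -1, 9]
BINARY_OP * → -1 * 9 = -9. Stack: [4, -9]
BINARY_OP % → 4 % -9 = -5. Stack: [-5]
STORE_FAST r → r=-5. Stack: []
LOAD_CONST → push 11. Stack: [11]
LOAD_FAST r → push -5. Stack: [11, -5]
BINARY_OP - → 11 - -5 = 16. Stack: [16]
STORE_FAST t → t=16. Stack: []
LOAD_FAST y → push -1. Stack: [-1]
RETURN_VALUE → return -1.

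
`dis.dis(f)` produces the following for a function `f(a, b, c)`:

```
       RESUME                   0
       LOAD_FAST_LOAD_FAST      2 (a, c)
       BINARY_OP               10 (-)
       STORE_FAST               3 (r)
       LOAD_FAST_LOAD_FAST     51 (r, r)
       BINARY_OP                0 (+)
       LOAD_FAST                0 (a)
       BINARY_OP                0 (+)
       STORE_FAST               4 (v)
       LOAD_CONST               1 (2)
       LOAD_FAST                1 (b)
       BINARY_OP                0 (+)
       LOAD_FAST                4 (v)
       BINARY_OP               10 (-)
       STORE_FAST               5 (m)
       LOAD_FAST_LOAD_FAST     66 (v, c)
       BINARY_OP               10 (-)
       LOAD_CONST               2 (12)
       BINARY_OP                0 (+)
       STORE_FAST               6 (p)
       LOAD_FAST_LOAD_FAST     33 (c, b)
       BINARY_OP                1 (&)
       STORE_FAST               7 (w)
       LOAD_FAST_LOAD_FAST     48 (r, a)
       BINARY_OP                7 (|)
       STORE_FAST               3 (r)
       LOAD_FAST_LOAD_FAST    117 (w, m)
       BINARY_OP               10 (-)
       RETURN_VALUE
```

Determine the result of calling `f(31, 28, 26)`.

35

LOAD_FAST_LOAD_FAST a,c → push 31,26. Stack: [31, 26]
BINARY_OP - → 31 - 26 = 5. Stack: [5]
STORE_FAST r → r=5. Stack: []
LOAD_FAST_LOAD_FAST r,r → push 5,5. Stack: [5, 5]
BINARY_OP + → 5 + 5 = 10. Stack: [10]
LOAD_FAST a → push 31. Stack: [10, 31]
BINARY_OP + → 10 + 31 = 41. Stack: [41]
STORE_FAST v → v=41. Stack: []
LOAD_CONST → push 2. Stack: [2]
LOAD_FAST b → push 28. Stack: [2, 28]
BINARY_OP + → 2 + 28 = 30. Stack: [30]
LOAD_FAST v → push 41. Stack: [30, 41]
BINARY_OP - → 30 - 41 = -11. Stack: [-11]
STORE_FAST m → m=-11. Stack: []
LOAD_FAST_LOAD_FAST v,c → push 41,26. Stack: [41, 26]
BINARY_OP - → 41 - 26 = 15. Stack: [15]
LOAD_CONST → push 12. Stack: [15, 12]
BINARY_OP + → 15 + 12 = 27. Stack: [27]
STORE_FAST p → p=27. Stack: []
LOAD_FAST_LOAD_FAST c,b → push 26,28. Stack: [26, 28]
BINARY_OP & → 26 & 28 = 24. Stack: [24]
STORE_FAST w → w=24. Stack: []
LOAD_FAST_LOAD_FAST r,a → push 5,31. Stack: [5, 31]
BINARY_OP | → 5 | 31 = 31. Stack: [31]
STORE_FAST r → r=31. Stack: []
LOAD_FAST_LOAD_FAST w,m → push 24,-11. Stack: [24, -11]
BINARY_OP - → 24 - -11 = 35. Stack: [35]
RETURN_VALUE → return 35.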